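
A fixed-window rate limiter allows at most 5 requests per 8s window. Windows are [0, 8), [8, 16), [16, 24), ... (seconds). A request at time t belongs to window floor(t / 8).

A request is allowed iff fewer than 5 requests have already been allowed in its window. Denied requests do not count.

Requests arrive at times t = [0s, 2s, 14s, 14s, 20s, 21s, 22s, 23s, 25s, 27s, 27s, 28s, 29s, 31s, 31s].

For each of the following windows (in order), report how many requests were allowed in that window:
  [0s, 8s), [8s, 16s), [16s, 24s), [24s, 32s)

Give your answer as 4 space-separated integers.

Answer: 2 2 4 5

Derivation:
Processing requests:
  req#1 t=0s (window 0): ALLOW
  req#2 t=2s (window 0): ALLOW
  req#3 t=14s (window 1): ALLOW
  req#4 t=14s (window 1): ALLOW
  req#5 t=20s (window 2): ALLOW
  req#6 t=21s (window 2): ALLOW
  req#7 t=22s (window 2): ALLOW
  req#8 t=23s (window 2): ALLOW
  req#9 t=25s (window 3): ALLOW
  req#10 t=27s (window 3): ALLOW
  req#11 t=27s (window 3): ALLOW
  req#12 t=28s (window 3): ALLOW
  req#13 t=29s (window 3): ALLOW
  req#14 t=31s (window 3): DENY
  req#15 t=31s (window 3): DENY

Allowed counts by window: 2 2 4 5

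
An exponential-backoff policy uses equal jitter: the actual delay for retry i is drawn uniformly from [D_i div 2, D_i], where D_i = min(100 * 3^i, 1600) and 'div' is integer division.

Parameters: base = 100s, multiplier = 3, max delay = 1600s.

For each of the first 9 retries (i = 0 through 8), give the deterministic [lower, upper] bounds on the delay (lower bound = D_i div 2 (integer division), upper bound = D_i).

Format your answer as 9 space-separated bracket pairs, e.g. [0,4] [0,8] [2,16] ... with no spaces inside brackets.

Answer: [50,100] [150,300] [450,900] [800,1600] [800,1600] [800,1600] [800,1600] [800,1600] [800,1600]

Derivation:
Computing bounds per retry:
  i=0: D_i=min(100*3^0,1600)=100, bounds=[50,100]
  i=1: D_i=min(100*3^1,1600)=300, bounds=[150,300]
  i=2: D_i=min(100*3^2,1600)=900, bounds=[450,900]
  i=3: D_i=min(100*3^3,1600)=1600, bounds=[800,1600]
  i=4: D_i=min(100*3^4,1600)=1600, bounds=[800,1600]
  i=5: D_i=min(100*3^5,1600)=1600, bounds=[800,1600]
  i=6: D_i=min(100*3^6,1600)=1600, bounds=[800,1600]
  i=7: D_i=min(100*3^7,1600)=1600, bounds=[800,1600]
  i=8: D_i=min(100*3^8,1600)=1600, bounds=[800,1600]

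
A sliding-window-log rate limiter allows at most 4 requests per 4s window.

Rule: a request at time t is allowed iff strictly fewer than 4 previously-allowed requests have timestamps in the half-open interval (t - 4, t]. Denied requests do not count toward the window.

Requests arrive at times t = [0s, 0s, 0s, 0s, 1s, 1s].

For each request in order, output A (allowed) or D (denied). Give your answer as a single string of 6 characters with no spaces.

Tracking allowed requests in the window:
  req#1 t=0s: ALLOW
  req#2 t=0s: ALLOW
  req#3 t=0s: ALLOW
  req#4 t=0s: ALLOW
  req#5 t=1s: DENY
  req#6 t=1s: DENY

Answer: AAAADD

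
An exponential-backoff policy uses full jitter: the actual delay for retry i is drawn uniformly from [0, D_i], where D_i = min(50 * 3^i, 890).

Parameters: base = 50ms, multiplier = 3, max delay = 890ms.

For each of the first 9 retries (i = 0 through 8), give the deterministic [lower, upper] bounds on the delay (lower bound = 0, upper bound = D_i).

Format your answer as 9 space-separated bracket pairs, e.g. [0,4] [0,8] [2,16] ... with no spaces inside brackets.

Answer: [0,50] [0,150] [0,450] [0,890] [0,890] [0,890] [0,890] [0,890] [0,890]

Derivation:
Computing bounds per retry:
  i=0: D_i=min(50*3^0,890)=50, bounds=[0,50]
  i=1: D_i=min(50*3^1,890)=150, bounds=[0,150]
  i=2: D_i=min(50*3^2,890)=450, bounds=[0,450]
  i=3: D_i=min(50*3^3,890)=890, bounds=[0,890]
  i=4: D_i=min(50*3^4,890)=890, bounds=[0,890]
  i=5: D_i=min(50*3^5,890)=890, bounds=[0,890]
  i=6: D_i=min(50*3^6,890)=890, bounds=[0,890]
  i=7: D_i=min(50*3^7,890)=890, bounds=[0,890]
  i=8: D_i=min(50*3^8,890)=890, bounds=[0,890]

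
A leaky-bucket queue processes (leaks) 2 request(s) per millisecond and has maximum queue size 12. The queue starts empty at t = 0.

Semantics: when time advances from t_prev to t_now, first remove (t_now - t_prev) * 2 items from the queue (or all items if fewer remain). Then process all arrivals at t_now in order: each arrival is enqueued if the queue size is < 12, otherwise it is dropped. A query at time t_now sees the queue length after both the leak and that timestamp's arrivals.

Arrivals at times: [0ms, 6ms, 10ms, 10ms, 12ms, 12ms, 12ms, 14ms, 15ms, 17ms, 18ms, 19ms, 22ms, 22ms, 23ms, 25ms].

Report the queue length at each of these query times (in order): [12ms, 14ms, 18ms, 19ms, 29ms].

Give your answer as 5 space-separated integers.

Answer: 3 1 1 1 0

Derivation:
Queue lengths at query times:
  query t=12ms: backlog = 3
  query t=14ms: backlog = 1
  query t=18ms: backlog = 1
  query t=19ms: backlog = 1
  query t=29ms: backlog = 0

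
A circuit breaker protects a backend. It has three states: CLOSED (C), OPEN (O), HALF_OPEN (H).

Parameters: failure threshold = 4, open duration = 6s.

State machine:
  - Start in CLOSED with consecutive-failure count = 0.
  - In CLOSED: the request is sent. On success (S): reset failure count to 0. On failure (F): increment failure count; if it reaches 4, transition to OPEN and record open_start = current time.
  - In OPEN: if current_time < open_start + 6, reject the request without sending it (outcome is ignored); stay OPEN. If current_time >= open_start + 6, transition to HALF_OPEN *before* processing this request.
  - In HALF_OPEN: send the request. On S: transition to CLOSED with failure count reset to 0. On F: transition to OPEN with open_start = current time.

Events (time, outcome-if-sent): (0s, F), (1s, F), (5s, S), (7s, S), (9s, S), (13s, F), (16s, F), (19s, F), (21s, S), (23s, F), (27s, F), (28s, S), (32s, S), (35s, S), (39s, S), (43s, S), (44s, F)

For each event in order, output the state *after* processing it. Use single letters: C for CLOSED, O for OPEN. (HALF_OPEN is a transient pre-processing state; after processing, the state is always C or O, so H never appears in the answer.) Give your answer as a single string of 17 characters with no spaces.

Answer: CCCCCCCCCCCCCCCCC

Derivation:
State after each event:
  event#1 t=0s outcome=F: state=CLOSED
  event#2 t=1s outcome=F: state=CLOSED
  event#3 t=5s outcome=S: state=CLOSED
  event#4 t=7s outcome=S: state=CLOSED
  event#5 t=9s outcome=S: state=CLOSED
  event#6 t=13s outcome=F: state=CLOSED
  event#7 t=16s outcome=F: state=CLOSED
  event#8 t=19s outcome=F: state=CLOSED
  event#9 t=21s outcome=S: state=CLOSED
  event#10 t=23s outcome=F: state=CLOSED
  event#11 t=27s outcome=F: state=CLOSED
  event#12 t=28s outcome=S: state=CLOSED
  event#13 t=32s outcome=S: state=CLOSED
  event#14 t=35s outcome=S: state=CLOSED
  event#15 t=39s outcome=S: state=CLOSED
  event#16 t=43s outcome=S: state=CLOSED
  event#17 t=44s outcome=F: state=CLOSED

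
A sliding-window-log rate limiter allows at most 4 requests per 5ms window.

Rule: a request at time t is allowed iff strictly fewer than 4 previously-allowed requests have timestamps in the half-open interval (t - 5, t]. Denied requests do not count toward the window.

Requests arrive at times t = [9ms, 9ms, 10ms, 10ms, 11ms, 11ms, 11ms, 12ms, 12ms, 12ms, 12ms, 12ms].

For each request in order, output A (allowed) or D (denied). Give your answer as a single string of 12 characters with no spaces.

Answer: AAAADDDDDDDD

Derivation:
Tracking allowed requests in the window:
  req#1 t=9ms: ALLOW
  req#2 t=9ms: ALLOW
  req#3 t=10ms: ALLOW
  req#4 t=10ms: ALLOW
  req#5 t=11ms: DENY
  req#6 t=11ms: DENY
  req#7 t=11ms: DENY
  req#8 t=12ms: DENY
  req#9 t=12ms: DENY
  req#10 t=12ms: DENY
  req#11 t=12ms: DENY
  req#12 t=12ms: DENY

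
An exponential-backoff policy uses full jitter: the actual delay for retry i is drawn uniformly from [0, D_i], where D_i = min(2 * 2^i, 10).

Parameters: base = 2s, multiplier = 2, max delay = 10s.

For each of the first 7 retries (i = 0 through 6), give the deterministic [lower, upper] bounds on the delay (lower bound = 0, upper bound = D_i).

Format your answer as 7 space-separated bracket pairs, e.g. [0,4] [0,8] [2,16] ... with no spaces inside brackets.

Computing bounds per retry:
  i=0: D_i=min(2*2^0,10)=2, bounds=[0,2]
  i=1: D_i=min(2*2^1,10)=4, bounds=[0,4]
  i=2: D_i=min(2*2^2,10)=8, bounds=[0,8]
  i=3: D_i=min(2*2^3,10)=10, bounds=[0,10]
  i=4: D_i=min(2*2^4,10)=10, bounds=[0,10]
  i=5: D_i=min(2*2^5,10)=10, bounds=[0,10]
  i=6: D_i=min(2*2^6,10)=10, bounds=[0,10]

Answer: [0,2] [0,4] [0,8] [0,10] [0,10] [0,10] [0,10]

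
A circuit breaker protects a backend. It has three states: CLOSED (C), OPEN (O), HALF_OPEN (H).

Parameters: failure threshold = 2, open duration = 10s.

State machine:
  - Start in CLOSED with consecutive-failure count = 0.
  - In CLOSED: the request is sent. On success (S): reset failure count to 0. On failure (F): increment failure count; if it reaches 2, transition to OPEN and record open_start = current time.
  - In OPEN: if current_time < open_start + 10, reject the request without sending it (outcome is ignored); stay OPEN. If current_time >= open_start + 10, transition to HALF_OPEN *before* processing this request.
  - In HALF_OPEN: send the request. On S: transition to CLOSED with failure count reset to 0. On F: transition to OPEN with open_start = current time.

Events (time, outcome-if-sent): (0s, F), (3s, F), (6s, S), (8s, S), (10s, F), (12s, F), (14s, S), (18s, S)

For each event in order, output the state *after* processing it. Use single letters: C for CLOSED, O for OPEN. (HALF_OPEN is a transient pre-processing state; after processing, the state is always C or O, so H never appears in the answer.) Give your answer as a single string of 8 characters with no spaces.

State after each event:
  event#1 t=0s outcome=F: state=CLOSED
  event#2 t=3s outcome=F: state=OPEN
  event#3 t=6s outcome=S: state=OPEN
  event#4 t=8s outcome=S: state=OPEN
  event#5 t=10s outcome=F: state=OPEN
  event#6 t=12s outcome=F: state=OPEN
  event#7 t=14s outcome=S: state=CLOSED
  event#8 t=18s outcome=S: state=CLOSED

Answer: COOOOOCC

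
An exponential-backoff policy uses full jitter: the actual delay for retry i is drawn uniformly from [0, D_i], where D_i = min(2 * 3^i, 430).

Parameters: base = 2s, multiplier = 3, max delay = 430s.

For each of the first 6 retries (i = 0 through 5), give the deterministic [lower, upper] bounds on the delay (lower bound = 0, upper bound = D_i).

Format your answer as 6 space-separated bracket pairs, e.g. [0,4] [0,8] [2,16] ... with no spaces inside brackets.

Answer: [0,2] [0,6] [0,18] [0,54] [0,162] [0,430]

Derivation:
Computing bounds per retry:
  i=0: D_i=min(2*3^0,430)=2, bounds=[0,2]
  i=1: D_i=min(2*3^1,430)=6, bounds=[0,6]
  i=2: D_i=min(2*3^2,430)=18, bounds=[0,18]
  i=3: D_i=min(2*3^3,430)=54, bounds=[0,54]
  i=4: D_i=min(2*3^4,430)=162, bounds=[0,162]
  i=5: D_i=min(2*3^5,430)=430, bounds=[0,430]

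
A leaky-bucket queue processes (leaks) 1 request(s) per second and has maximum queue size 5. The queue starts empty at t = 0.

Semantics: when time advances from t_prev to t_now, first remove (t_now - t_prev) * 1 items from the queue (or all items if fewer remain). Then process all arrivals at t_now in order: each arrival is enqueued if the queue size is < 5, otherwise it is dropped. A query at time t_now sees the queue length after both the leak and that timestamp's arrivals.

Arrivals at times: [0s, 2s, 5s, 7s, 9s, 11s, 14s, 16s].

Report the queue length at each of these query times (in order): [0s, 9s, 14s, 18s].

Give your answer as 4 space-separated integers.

Queue lengths at query times:
  query t=0s: backlog = 1
  query t=9s: backlog = 1
  query t=14s: backlog = 1
  query t=18s: backlog = 0

Answer: 1 1 1 0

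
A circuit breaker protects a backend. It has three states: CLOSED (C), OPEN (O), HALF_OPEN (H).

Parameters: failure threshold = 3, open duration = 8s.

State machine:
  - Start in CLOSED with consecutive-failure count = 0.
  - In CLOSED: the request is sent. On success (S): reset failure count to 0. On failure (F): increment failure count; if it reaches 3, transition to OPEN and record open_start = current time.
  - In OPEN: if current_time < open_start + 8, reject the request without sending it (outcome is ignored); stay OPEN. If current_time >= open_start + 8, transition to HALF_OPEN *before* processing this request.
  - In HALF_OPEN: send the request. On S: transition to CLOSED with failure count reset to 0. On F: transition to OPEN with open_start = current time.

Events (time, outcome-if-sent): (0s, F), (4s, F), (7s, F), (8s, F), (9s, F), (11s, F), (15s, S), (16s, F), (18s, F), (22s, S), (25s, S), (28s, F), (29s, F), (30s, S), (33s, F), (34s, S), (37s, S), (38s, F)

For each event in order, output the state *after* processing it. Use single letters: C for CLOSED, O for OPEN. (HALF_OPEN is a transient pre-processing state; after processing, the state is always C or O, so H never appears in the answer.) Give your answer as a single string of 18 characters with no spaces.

Answer: CCOOOOCCCCCCCCCCCC

Derivation:
State after each event:
  event#1 t=0s outcome=F: state=CLOSED
  event#2 t=4s outcome=F: state=CLOSED
  event#3 t=7s outcome=F: state=OPEN
  event#4 t=8s outcome=F: state=OPEN
  event#5 t=9s outcome=F: state=OPEN
  event#6 t=11s outcome=F: state=OPEN
  event#7 t=15s outcome=S: state=CLOSED
  event#8 t=16s outcome=F: state=CLOSED
  event#9 t=18s outcome=F: state=CLOSED
  event#10 t=22s outcome=S: state=CLOSED
  event#11 t=25s outcome=S: state=CLOSED
  event#12 t=28s outcome=F: state=CLOSED
  event#13 t=29s outcome=F: state=CLOSED
  event#14 t=30s outcome=S: state=CLOSED
  event#15 t=33s outcome=F: state=CLOSED
  event#16 t=34s outcome=S: state=CLOSED
  event#17 t=37s outcome=S: state=CLOSED
  event#18 t=38s outcome=F: state=CLOSED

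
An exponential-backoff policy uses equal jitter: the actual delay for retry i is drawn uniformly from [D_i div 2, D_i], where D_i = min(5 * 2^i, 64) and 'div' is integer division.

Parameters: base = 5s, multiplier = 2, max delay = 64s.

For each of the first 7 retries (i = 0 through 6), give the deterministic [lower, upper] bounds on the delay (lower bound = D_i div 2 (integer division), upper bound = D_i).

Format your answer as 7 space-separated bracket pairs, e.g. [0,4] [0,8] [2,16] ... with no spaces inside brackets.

Answer: [2,5] [5,10] [10,20] [20,40] [32,64] [32,64] [32,64]

Derivation:
Computing bounds per retry:
  i=0: D_i=min(5*2^0,64)=5, bounds=[2,5]
  i=1: D_i=min(5*2^1,64)=10, bounds=[5,10]
  i=2: D_i=min(5*2^2,64)=20, bounds=[10,20]
  i=3: D_i=min(5*2^3,64)=40, bounds=[20,40]
  i=4: D_i=min(5*2^4,64)=64, bounds=[32,64]
  i=5: D_i=min(5*2^5,64)=64, bounds=[32,64]
  i=6: D_i=min(5*2^6,64)=64, bounds=[32,64]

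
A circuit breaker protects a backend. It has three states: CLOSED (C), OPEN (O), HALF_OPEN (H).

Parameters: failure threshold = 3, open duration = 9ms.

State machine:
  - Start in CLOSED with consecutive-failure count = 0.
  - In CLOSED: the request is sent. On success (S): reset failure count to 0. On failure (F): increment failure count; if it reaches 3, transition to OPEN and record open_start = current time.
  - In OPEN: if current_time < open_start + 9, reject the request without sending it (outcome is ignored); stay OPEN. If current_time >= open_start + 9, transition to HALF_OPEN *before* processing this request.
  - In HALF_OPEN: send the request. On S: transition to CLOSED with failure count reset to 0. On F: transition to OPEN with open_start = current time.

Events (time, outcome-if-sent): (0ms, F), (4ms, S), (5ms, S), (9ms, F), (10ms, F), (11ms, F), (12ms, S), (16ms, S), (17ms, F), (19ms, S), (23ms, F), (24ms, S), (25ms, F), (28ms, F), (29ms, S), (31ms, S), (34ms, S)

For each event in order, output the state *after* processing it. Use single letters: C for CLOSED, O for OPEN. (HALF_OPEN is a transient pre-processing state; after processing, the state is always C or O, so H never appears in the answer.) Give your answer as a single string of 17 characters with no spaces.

State after each event:
  event#1 t=0ms outcome=F: state=CLOSED
  event#2 t=4ms outcome=S: state=CLOSED
  event#3 t=5ms outcome=S: state=CLOSED
  event#4 t=9ms outcome=F: state=CLOSED
  event#5 t=10ms outcome=F: state=CLOSED
  event#6 t=11ms outcome=F: state=OPEN
  event#7 t=12ms outcome=S: state=OPEN
  event#8 t=16ms outcome=S: state=OPEN
  event#9 t=17ms outcome=F: state=OPEN
  event#10 t=19ms outcome=S: state=OPEN
  event#11 t=23ms outcome=F: state=OPEN
  event#12 t=24ms outcome=S: state=OPEN
  event#13 t=25ms outcome=F: state=OPEN
  event#14 t=28ms outcome=F: state=OPEN
  event#15 t=29ms outcome=S: state=OPEN
  event#16 t=31ms outcome=S: state=OPEN
  event#17 t=34ms outcome=S: state=CLOSED

Answer: CCCCCOOOOOOOOOOOC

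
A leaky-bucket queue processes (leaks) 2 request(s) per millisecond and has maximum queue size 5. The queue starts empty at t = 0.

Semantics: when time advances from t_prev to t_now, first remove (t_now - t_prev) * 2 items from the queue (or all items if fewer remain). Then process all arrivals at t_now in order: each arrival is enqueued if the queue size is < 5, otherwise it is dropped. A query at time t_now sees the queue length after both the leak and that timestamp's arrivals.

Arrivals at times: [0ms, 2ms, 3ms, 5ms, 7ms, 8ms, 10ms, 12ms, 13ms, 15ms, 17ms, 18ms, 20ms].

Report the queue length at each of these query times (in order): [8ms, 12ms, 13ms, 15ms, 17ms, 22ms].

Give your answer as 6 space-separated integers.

Answer: 1 1 1 1 1 0

Derivation:
Queue lengths at query times:
  query t=8ms: backlog = 1
  query t=12ms: backlog = 1
  query t=13ms: backlog = 1
  query t=15ms: backlog = 1
  query t=17ms: backlog = 1
  query t=22ms: backlog = 0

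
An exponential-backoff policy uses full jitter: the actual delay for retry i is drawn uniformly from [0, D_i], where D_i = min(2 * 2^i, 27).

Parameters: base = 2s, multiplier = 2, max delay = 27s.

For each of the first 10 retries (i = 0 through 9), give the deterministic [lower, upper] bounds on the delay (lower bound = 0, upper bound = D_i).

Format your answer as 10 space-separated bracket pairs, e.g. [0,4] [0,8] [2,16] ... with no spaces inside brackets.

Answer: [0,2] [0,4] [0,8] [0,16] [0,27] [0,27] [0,27] [0,27] [0,27] [0,27]

Derivation:
Computing bounds per retry:
  i=0: D_i=min(2*2^0,27)=2, bounds=[0,2]
  i=1: D_i=min(2*2^1,27)=4, bounds=[0,4]
  i=2: D_i=min(2*2^2,27)=8, bounds=[0,8]
  i=3: D_i=min(2*2^3,27)=16, bounds=[0,16]
  i=4: D_i=min(2*2^4,27)=27, bounds=[0,27]
  i=5: D_i=min(2*2^5,27)=27, bounds=[0,27]
  i=6: D_i=min(2*2^6,27)=27, bounds=[0,27]
  i=7: D_i=min(2*2^7,27)=27, bounds=[0,27]
  i=8: D_i=min(2*2^8,27)=27, bounds=[0,27]
  i=9: D_i=min(2*2^9,27)=27, bounds=[0,27]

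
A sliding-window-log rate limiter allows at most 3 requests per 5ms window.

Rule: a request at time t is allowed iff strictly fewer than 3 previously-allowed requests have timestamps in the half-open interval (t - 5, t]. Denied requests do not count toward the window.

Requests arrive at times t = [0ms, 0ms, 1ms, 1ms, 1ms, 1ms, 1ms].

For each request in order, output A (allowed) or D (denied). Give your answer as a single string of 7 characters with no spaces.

Tracking allowed requests in the window:
  req#1 t=0ms: ALLOW
  req#2 t=0ms: ALLOW
  req#3 t=1ms: ALLOW
  req#4 t=1ms: DENY
  req#5 t=1ms: DENY
  req#6 t=1ms: DENY
  req#7 t=1ms: DENY

Answer: AAADDDD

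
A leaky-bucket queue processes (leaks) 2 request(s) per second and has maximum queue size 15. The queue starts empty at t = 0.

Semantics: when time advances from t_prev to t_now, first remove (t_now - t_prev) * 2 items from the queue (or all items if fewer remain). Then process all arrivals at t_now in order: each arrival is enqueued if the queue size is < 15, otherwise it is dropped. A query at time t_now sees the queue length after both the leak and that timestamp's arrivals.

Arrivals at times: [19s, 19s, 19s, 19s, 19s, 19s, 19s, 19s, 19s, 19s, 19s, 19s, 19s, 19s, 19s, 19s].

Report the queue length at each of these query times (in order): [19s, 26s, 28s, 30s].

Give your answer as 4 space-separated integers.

Answer: 15 1 0 0

Derivation:
Queue lengths at query times:
  query t=19s: backlog = 15
  query t=26s: backlog = 1
  query t=28s: backlog = 0
  query t=30s: backlog = 0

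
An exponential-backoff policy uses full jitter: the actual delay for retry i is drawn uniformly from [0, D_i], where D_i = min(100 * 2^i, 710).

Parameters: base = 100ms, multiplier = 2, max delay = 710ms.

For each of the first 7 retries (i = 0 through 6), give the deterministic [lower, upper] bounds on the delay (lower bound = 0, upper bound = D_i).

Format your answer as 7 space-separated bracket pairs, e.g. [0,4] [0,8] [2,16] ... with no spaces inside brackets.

Answer: [0,100] [0,200] [0,400] [0,710] [0,710] [0,710] [0,710]

Derivation:
Computing bounds per retry:
  i=0: D_i=min(100*2^0,710)=100, bounds=[0,100]
  i=1: D_i=min(100*2^1,710)=200, bounds=[0,200]
  i=2: D_i=min(100*2^2,710)=400, bounds=[0,400]
  i=3: D_i=min(100*2^3,710)=710, bounds=[0,710]
  i=4: D_i=min(100*2^4,710)=710, bounds=[0,710]
  i=5: D_i=min(100*2^5,710)=710, bounds=[0,710]
  i=6: D_i=min(100*2^6,710)=710, bounds=[0,710]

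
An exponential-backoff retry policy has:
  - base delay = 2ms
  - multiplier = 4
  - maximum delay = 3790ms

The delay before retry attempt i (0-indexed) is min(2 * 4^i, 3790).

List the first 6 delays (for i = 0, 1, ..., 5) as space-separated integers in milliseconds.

Computing each delay:
  i=0: min(2*4^0, 3790) = 2
  i=1: min(2*4^1, 3790) = 8
  i=2: min(2*4^2, 3790) = 32
  i=3: min(2*4^3, 3790) = 128
  i=4: min(2*4^4, 3790) = 512
  i=5: min(2*4^5, 3790) = 2048

Answer: 2 8 32 128 512 2048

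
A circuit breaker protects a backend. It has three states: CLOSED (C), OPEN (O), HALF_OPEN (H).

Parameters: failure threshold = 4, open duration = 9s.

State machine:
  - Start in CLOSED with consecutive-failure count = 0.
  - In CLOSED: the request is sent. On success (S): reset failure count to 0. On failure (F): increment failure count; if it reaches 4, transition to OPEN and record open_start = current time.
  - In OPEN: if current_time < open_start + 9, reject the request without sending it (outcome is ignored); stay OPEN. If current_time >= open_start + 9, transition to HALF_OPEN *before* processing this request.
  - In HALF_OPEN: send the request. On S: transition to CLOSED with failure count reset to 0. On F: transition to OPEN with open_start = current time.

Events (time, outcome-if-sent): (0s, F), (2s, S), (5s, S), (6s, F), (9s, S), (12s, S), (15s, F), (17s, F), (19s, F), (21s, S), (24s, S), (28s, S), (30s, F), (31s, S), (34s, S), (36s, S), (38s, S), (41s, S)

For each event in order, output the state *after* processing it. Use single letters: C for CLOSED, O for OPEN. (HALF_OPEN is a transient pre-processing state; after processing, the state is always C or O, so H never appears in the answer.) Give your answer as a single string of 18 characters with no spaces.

State after each event:
  event#1 t=0s outcome=F: state=CLOSED
  event#2 t=2s outcome=S: state=CLOSED
  event#3 t=5s outcome=S: state=CLOSED
  event#4 t=6s outcome=F: state=CLOSED
  event#5 t=9s outcome=S: state=CLOSED
  event#6 t=12s outcome=S: state=CLOSED
  event#7 t=15s outcome=F: state=CLOSED
  event#8 t=17s outcome=F: state=CLOSED
  event#9 t=19s outcome=F: state=CLOSED
  event#10 t=21s outcome=S: state=CLOSED
  event#11 t=24s outcome=S: state=CLOSED
  event#12 t=28s outcome=S: state=CLOSED
  event#13 t=30s outcome=F: state=CLOSED
  event#14 t=31s outcome=S: state=CLOSED
  event#15 t=34s outcome=S: state=CLOSED
  event#16 t=36s outcome=S: state=CLOSED
  event#17 t=38s outcome=S: state=CLOSED
  event#18 t=41s outcome=S: state=CLOSED

Answer: CCCCCCCCCCCCCCCCCC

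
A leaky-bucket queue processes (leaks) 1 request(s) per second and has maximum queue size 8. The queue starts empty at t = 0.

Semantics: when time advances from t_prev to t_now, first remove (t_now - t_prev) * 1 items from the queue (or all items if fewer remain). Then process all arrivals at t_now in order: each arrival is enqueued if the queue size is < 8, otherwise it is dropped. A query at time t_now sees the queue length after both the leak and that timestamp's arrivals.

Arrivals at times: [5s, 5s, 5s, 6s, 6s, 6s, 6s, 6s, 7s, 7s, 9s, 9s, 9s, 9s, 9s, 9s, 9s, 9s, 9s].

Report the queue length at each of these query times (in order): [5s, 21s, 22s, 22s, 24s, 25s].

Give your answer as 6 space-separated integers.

Answer: 3 0 0 0 0 0

Derivation:
Queue lengths at query times:
  query t=5s: backlog = 3
  query t=21s: backlog = 0
  query t=22s: backlog = 0
  query t=22s: backlog = 0
  query t=24s: backlog = 0
  query t=25s: backlog = 0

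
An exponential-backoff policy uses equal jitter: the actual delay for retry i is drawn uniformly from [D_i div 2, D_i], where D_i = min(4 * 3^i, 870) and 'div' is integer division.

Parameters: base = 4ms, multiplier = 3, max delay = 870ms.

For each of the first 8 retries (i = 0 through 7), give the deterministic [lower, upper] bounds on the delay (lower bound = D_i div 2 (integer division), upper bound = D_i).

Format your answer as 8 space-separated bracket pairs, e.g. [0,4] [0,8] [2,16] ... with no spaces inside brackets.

Answer: [2,4] [6,12] [18,36] [54,108] [162,324] [435,870] [435,870] [435,870]

Derivation:
Computing bounds per retry:
  i=0: D_i=min(4*3^0,870)=4, bounds=[2,4]
  i=1: D_i=min(4*3^1,870)=12, bounds=[6,12]
  i=2: D_i=min(4*3^2,870)=36, bounds=[18,36]
  i=3: D_i=min(4*3^3,870)=108, bounds=[54,108]
  i=4: D_i=min(4*3^4,870)=324, bounds=[162,324]
  i=5: D_i=min(4*3^5,870)=870, bounds=[435,870]
  i=6: D_i=min(4*3^6,870)=870, bounds=[435,870]
  i=7: D_i=min(4*3^7,870)=870, bounds=[435,870]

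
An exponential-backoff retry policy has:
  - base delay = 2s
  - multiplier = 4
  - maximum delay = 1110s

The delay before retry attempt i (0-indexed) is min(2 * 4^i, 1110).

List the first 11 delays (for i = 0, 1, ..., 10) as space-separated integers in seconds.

Computing each delay:
  i=0: min(2*4^0, 1110) = 2
  i=1: min(2*4^1, 1110) = 8
  i=2: min(2*4^2, 1110) = 32
  i=3: min(2*4^3, 1110) = 128
  i=4: min(2*4^4, 1110) = 512
  i=5: min(2*4^5, 1110) = 1110
  i=6: min(2*4^6, 1110) = 1110
  i=7: min(2*4^7, 1110) = 1110
  i=8: min(2*4^8, 1110) = 1110
  i=9: min(2*4^9, 1110) = 1110
  i=10: min(2*4^10, 1110) = 1110

Answer: 2 8 32 128 512 1110 1110 1110 1110 1110 1110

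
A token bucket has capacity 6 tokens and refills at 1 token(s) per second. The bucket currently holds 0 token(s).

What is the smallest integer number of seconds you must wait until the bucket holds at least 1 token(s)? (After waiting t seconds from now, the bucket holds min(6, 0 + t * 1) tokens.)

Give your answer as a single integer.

Answer: 1

Derivation:
Need 0 + t * 1 >= 1, so t >= 1/1.
Smallest integer t = ceil(1/1) = 1.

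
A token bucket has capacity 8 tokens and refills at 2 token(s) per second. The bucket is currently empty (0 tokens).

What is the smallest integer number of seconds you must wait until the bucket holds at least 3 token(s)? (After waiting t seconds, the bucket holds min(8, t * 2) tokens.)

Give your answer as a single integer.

Need t * 2 >= 3, so t >= 3/2.
Smallest integer t = ceil(3/2) = 2.

Answer: 2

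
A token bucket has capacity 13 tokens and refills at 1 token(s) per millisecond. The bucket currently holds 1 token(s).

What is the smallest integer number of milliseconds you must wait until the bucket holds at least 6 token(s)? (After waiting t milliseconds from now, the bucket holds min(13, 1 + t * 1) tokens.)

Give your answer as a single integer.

Need 1 + t * 1 >= 6, so t >= 5/1.
Smallest integer t = ceil(5/1) = 5.

Answer: 5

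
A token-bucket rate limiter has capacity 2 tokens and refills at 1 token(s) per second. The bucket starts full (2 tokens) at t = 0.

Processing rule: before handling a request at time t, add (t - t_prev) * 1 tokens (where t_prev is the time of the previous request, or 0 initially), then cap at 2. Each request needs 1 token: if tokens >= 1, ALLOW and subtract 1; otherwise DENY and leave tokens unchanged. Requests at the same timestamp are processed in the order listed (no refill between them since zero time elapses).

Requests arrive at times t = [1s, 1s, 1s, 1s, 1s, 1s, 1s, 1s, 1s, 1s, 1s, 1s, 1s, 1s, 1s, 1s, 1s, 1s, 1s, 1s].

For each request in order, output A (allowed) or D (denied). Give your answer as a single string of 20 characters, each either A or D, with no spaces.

Answer: AADDDDDDDDDDDDDDDDDD

Derivation:
Simulating step by step:
  req#1 t=1s: ALLOW
  req#2 t=1s: ALLOW
  req#3 t=1s: DENY
  req#4 t=1s: DENY
  req#5 t=1s: DENY
  req#6 t=1s: DENY
  req#7 t=1s: DENY
  req#8 t=1s: DENY
  req#9 t=1s: DENY
  req#10 t=1s: DENY
  req#11 t=1s: DENY
  req#12 t=1s: DENY
  req#13 t=1s: DENY
  req#14 t=1s: DENY
  req#15 t=1s: DENY
  req#16 t=1s: DENY
  req#17 t=1s: DENY
  req#18 t=1s: DENY
  req#19 t=1s: DENY
  req#20 t=1s: DENY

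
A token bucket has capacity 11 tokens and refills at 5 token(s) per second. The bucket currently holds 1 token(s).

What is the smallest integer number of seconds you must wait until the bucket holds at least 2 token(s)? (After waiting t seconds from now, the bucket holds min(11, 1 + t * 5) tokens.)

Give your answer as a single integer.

Need 1 + t * 5 >= 2, so t >= 1/5.
Smallest integer t = ceil(1/5) = 1.

Answer: 1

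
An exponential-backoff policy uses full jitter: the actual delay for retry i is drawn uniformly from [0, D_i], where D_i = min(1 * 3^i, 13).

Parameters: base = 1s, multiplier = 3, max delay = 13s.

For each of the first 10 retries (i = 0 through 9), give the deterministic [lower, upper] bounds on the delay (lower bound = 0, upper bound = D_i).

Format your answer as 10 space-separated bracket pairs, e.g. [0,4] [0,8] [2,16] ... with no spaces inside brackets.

Computing bounds per retry:
  i=0: D_i=min(1*3^0,13)=1, bounds=[0,1]
  i=1: D_i=min(1*3^1,13)=3, bounds=[0,3]
  i=2: D_i=min(1*3^2,13)=9, bounds=[0,9]
  i=3: D_i=min(1*3^3,13)=13, bounds=[0,13]
  i=4: D_i=min(1*3^4,13)=13, bounds=[0,13]
  i=5: D_i=min(1*3^5,13)=13, bounds=[0,13]
  i=6: D_i=min(1*3^6,13)=13, bounds=[0,13]
  i=7: D_i=min(1*3^7,13)=13, bounds=[0,13]
  i=8: D_i=min(1*3^8,13)=13, bounds=[0,13]
  i=9: D_i=min(1*3^9,13)=13, bounds=[0,13]

Answer: [0,1] [0,3] [0,9] [0,13] [0,13] [0,13] [0,13] [0,13] [0,13] [0,13]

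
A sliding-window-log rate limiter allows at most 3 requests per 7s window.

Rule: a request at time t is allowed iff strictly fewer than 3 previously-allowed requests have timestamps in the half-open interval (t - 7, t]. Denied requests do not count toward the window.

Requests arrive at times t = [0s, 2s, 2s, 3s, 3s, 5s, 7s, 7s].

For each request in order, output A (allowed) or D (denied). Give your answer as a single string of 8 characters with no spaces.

Tracking allowed requests in the window:
  req#1 t=0s: ALLOW
  req#2 t=2s: ALLOW
  req#3 t=2s: ALLOW
  req#4 t=3s: DENY
  req#5 t=3s: DENY
  req#6 t=5s: DENY
  req#7 t=7s: ALLOW
  req#8 t=7s: DENY

Answer: AAADDDAD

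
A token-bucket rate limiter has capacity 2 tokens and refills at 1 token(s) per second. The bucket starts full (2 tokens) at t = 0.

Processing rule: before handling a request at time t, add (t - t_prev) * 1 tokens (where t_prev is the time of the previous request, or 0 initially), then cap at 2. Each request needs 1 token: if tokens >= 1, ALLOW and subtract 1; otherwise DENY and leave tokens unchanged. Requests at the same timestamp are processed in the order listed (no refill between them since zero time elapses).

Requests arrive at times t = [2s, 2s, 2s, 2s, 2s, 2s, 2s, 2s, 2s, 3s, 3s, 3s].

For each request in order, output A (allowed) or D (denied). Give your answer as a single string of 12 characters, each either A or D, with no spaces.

Answer: AADDDDDDDADD

Derivation:
Simulating step by step:
  req#1 t=2s: ALLOW
  req#2 t=2s: ALLOW
  req#3 t=2s: DENY
  req#4 t=2s: DENY
  req#5 t=2s: DENY
  req#6 t=2s: DENY
  req#7 t=2s: DENY
  req#8 t=2s: DENY
  req#9 t=2s: DENY
  req#10 t=3s: ALLOW
  req#11 t=3s: DENY
  req#12 t=3s: DENY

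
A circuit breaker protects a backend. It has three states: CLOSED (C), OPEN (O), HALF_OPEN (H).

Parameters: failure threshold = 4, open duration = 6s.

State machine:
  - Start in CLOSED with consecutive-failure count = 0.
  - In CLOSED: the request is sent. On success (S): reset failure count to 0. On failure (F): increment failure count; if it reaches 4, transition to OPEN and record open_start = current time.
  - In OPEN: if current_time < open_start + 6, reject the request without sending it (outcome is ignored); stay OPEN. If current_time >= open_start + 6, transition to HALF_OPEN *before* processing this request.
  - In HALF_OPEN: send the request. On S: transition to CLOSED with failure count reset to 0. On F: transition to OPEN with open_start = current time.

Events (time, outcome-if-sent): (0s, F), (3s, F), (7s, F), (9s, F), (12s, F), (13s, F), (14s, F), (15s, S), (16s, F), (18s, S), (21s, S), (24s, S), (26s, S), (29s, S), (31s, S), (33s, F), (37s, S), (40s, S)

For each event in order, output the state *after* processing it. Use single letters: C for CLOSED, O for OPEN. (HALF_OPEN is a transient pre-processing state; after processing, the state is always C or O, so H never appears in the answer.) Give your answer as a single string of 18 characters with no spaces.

State after each event:
  event#1 t=0s outcome=F: state=CLOSED
  event#2 t=3s outcome=F: state=CLOSED
  event#3 t=7s outcome=F: state=CLOSED
  event#4 t=9s outcome=F: state=OPEN
  event#5 t=12s outcome=F: state=OPEN
  event#6 t=13s outcome=F: state=OPEN
  event#7 t=14s outcome=F: state=OPEN
  event#8 t=15s outcome=S: state=CLOSED
  event#9 t=16s outcome=F: state=CLOSED
  event#10 t=18s outcome=S: state=CLOSED
  event#11 t=21s outcome=S: state=CLOSED
  event#12 t=24s outcome=S: state=CLOSED
  event#13 t=26s outcome=S: state=CLOSED
  event#14 t=29s outcome=S: state=CLOSED
  event#15 t=31s outcome=S: state=CLOSED
  event#16 t=33s outcome=F: state=CLOSED
  event#17 t=37s outcome=S: state=CLOSED
  event#18 t=40s outcome=S: state=CLOSED

Answer: CCCOOOOCCCCCCCCCCC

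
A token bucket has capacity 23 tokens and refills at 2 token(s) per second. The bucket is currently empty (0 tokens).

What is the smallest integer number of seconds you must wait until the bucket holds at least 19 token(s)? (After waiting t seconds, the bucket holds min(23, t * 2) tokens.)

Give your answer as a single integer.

Need t * 2 >= 19, so t >= 19/2.
Smallest integer t = ceil(19/2) = 10.

Answer: 10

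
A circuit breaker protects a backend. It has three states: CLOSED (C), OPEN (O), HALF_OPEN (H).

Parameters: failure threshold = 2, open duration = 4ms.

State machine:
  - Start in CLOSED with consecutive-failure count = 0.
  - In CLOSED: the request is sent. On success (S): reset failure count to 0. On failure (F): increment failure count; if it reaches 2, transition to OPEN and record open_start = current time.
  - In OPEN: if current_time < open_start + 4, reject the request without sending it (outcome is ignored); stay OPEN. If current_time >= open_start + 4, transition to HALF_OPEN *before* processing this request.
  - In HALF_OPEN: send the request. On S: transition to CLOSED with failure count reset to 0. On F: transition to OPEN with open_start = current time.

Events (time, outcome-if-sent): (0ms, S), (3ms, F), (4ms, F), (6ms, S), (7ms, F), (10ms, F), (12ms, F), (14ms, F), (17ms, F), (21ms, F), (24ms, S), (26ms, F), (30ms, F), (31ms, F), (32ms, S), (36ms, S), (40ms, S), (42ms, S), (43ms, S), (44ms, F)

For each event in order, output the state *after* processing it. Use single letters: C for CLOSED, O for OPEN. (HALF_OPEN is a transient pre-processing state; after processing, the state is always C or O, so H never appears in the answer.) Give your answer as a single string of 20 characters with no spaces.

Answer: CCOOOOOOOOOOOOOCCCCC

Derivation:
State after each event:
  event#1 t=0ms outcome=S: state=CLOSED
  event#2 t=3ms outcome=F: state=CLOSED
  event#3 t=4ms outcome=F: state=OPEN
  event#4 t=6ms outcome=S: state=OPEN
  event#5 t=7ms outcome=F: state=OPEN
  event#6 t=10ms outcome=F: state=OPEN
  event#7 t=12ms outcome=F: state=OPEN
  event#8 t=14ms outcome=F: state=OPEN
  event#9 t=17ms outcome=F: state=OPEN
  event#10 t=21ms outcome=F: state=OPEN
  event#11 t=24ms outcome=S: state=OPEN
  event#12 t=26ms outcome=F: state=OPEN
  event#13 t=30ms outcome=F: state=OPEN
  event#14 t=31ms outcome=F: state=OPEN
  event#15 t=32ms outcome=S: state=OPEN
  event#16 t=36ms outcome=S: state=CLOSED
  event#17 t=40ms outcome=S: state=CLOSED
  event#18 t=42ms outcome=S: state=CLOSED
  event#19 t=43ms outcome=S: state=CLOSED
  event#20 t=44ms outcome=F: state=CLOSED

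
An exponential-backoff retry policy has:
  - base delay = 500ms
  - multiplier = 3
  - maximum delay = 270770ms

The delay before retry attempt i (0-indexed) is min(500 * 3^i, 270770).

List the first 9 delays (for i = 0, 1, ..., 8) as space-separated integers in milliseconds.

Answer: 500 1500 4500 13500 40500 121500 270770 270770 270770

Derivation:
Computing each delay:
  i=0: min(500*3^0, 270770) = 500
  i=1: min(500*3^1, 270770) = 1500
  i=2: min(500*3^2, 270770) = 4500
  i=3: min(500*3^3, 270770) = 13500
  i=4: min(500*3^4, 270770) = 40500
  i=5: min(500*3^5, 270770) = 121500
  i=6: min(500*3^6, 270770) = 270770
  i=7: min(500*3^7, 270770) = 270770
  i=8: min(500*3^8, 270770) = 270770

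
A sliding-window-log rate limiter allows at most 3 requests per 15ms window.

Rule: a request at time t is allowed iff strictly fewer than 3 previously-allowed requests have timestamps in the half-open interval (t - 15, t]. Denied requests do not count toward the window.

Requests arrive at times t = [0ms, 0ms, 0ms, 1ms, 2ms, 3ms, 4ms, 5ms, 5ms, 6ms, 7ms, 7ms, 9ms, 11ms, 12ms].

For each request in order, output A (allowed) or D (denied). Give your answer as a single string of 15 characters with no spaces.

Answer: AAADDDDDDDDDDDD

Derivation:
Tracking allowed requests in the window:
  req#1 t=0ms: ALLOW
  req#2 t=0ms: ALLOW
  req#3 t=0ms: ALLOW
  req#4 t=1ms: DENY
  req#5 t=2ms: DENY
  req#6 t=3ms: DENY
  req#7 t=4ms: DENY
  req#8 t=5ms: DENY
  req#9 t=5ms: DENY
  req#10 t=6ms: DENY
  req#11 t=7ms: DENY
  req#12 t=7ms: DENY
  req#13 t=9ms: DENY
  req#14 t=11ms: DENY
  req#15 t=12ms: DENY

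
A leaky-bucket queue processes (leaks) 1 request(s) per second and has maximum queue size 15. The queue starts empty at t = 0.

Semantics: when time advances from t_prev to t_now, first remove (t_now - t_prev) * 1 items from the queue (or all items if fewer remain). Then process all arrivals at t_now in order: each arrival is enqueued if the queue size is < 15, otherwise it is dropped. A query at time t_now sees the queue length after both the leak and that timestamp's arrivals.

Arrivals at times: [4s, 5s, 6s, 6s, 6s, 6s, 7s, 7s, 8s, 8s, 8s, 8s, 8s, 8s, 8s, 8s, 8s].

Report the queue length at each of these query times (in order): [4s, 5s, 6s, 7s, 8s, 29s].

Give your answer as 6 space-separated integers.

Queue lengths at query times:
  query t=4s: backlog = 1
  query t=5s: backlog = 1
  query t=6s: backlog = 4
  query t=7s: backlog = 5
  query t=8s: backlog = 13
  query t=29s: backlog = 0

Answer: 1 1 4 5 13 0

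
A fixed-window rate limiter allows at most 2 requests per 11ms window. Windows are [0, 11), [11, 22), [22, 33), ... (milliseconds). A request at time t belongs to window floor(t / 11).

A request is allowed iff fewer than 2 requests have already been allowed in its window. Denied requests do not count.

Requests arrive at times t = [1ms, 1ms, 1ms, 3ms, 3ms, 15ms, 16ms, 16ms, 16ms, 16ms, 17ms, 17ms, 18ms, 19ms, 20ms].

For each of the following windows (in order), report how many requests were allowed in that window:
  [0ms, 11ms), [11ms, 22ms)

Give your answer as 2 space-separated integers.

Answer: 2 2

Derivation:
Processing requests:
  req#1 t=1ms (window 0): ALLOW
  req#2 t=1ms (window 0): ALLOW
  req#3 t=1ms (window 0): DENY
  req#4 t=3ms (window 0): DENY
  req#5 t=3ms (window 0): DENY
  req#6 t=15ms (window 1): ALLOW
  req#7 t=16ms (window 1): ALLOW
  req#8 t=16ms (window 1): DENY
  req#9 t=16ms (window 1): DENY
  req#10 t=16ms (window 1): DENY
  req#11 t=17ms (window 1): DENY
  req#12 t=17ms (window 1): DENY
  req#13 t=18ms (window 1): DENY
  req#14 t=19ms (window 1): DENY
  req#15 t=20ms (window 1): DENY

Allowed counts by window: 2 2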